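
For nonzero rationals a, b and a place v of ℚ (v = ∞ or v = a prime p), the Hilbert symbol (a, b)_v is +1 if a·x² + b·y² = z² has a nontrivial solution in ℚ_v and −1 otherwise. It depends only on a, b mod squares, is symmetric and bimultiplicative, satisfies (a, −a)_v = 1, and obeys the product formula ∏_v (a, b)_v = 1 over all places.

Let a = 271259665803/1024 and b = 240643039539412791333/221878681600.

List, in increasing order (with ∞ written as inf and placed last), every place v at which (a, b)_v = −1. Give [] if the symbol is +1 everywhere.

[3, 43]

Mod squares: a ≡ 3, b ≡ 4773. Check v ∈ {∞, 2, 3, 5, 7, 13, 19, 23, 29, 37, 43}.
v=23: a=23^0·(≡8), b=23^-2·(≡2) mod 23; (8|23)=+1, (2|23)=+1; (−1)^{0·-2·11}·(+1)^-2·(+1)^0 = +1.
v=7: a=7^2·(≡6), b=7^0·(≡5) mod 7; (6|7)=-1, (5|7)=-1; (−1)^{2·0·3}·(-1)^0·(-1)^2 = +1.
v=13: a=13^0·(≡10), b=13^2·(≡5) mod 13; (10|13)=+1, (5|13)=-1; (−1)^{0·2·6}·(+1)^2·(-1)^0 = +1.
v=37: a=37^2·(≡4), b=37^1·(≡29) mod 37; (4|37)=+1, (29|37)=-1; (−1)^{2·1·18}·(+1)^1·(-1)^2 = +1.
v=43: a=43^2·(≡33), b=43^3·(≡14) mod 43; (33|43)=-1, (14|43)=+1; (−1)^{2·3·21}·(-1)^3·(+1)^2 = -1.
v=∞: 3 > 0 and 4773 > 0  ⇒  (a,b)_∞ = +1.
v=2: v_2(a)=-10, v_2(b)=-24; units ≡ 3, 5 (mod 8); ε·ε+αω+βω = 1·0+-10·1+-24·1 ≡ 0  ⇒  (a,b)_2 = +1.
v=19: a=19^0·(≡10), b=19^2·(≡11) mod 19; (10|19)=-1, (11|19)=+1; (−1)^{0·2·9}·(-1)^2·(+1)^0 = +1.
v=29: a=29^0·(≡11), b=29^2·(≡11) mod 29; (11|29)=-1, (11|29)=-1; (−1)^{0·2·14}·(-1)^2·(-1)^0 = +1.
v=3: a=3^7·(≡1), b=3^13·(≡1) mod 3; (1|3)=+1, (1|3)=+1; (−1)^{7·13·1}·(+1)^13·(+1)^7 = -1.
v=5: a=5^0·(≡2), b=5^-2·(≡2) mod 5; (2|5)=-1, (2|5)=-1; (−1)^{0·-2·2}·(-1)^-2·(-1)^0 = +1.
(3, 4773 / ℚ) ramifies at {3, 43}: a division algebra.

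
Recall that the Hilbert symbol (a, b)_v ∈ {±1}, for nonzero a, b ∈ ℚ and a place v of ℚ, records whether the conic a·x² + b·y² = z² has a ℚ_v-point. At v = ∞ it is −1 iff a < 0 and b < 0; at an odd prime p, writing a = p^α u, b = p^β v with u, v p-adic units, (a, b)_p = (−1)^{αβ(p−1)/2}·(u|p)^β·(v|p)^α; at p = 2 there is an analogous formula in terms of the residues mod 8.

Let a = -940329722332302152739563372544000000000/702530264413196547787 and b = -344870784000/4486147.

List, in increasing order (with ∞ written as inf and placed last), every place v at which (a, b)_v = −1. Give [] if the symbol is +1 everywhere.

[2, 3, 29, 41, 47, inf]

Mod squares: a ≡ -41343081645, b ≡ -7151545. Check v ∈ {∞, 2, 3, 5, 7, 11, 17, 19, 29, 31, 37, 41, 43, 47, 53}.
v=41: a=41^1·(≡14), b=41^0·(≡11) mod 41; (14|41)=-1, (11|41)=-1; (−1)^{1·0·20}·(-1)^0·(-1)^1 = -1.
v=3: a=3^15·(≡2), b=3^4·(≡2) mod 3; (2|3)=-1, (2|3)=-1; (−1)^{15·4·1}·(-1)^4·(-1)^15 = -1.
v=53: a=53^-2·(≡46), b=53^0·(≡37) mod 53; (46|53)=+1, (37|53)=+1; (−1)^{-2·0·26}·(+1)^0·(+1)^-2 = +1.
v=∞: -41343081645 < 0 and -7151545 < 0  ⇒  (a,b)_∞ = -1.
v=19: a=19^-4·(≡11), b=19^-2·(≡5) mod 19; (11|19)=+1, (5|19)=+1; (−1)^{-4·-2·9}·(+1)^-2·(+1)^-4 = +1.
v=31: a=31^3·(≡15), b=31^1·(≡8) mod 31; (15|31)=-1, (8|31)=+1; (−1)^{3·1·15}·(-1)^1·(+1)^3 = +1.
v=7: a=7^2·(≡4), b=7^0·(≡6) mod 7; (4|7)=+1, (6|7)=-1; (−1)^{2·0·3}·(+1)^0·(-1)^2 = +1.
v=17: a=17^-6·(≡13), b=17^-2·(≡1) mod 17; (13|17)=+1, (1|17)=+1; (−1)^{-6·-2·8}·(+1)^-2·(+1)^-6 = +1.
v=43: a=43^-3·(≡2), b=43^-1·(≡9) mod 43; (2|43)=-1, (9|43)=+1; (−1)^{-3·-1·21}·(-1)^-1·(+1)^-3 = +1.
v=47: a=47^1·(≡24), b=47^0·(≡5) mod 47; (24|47)=+1, (5|47)=-1; (−1)^{1·0·23}·(+1)^0·(-1)^1 = -1.
v=11: a=11^2·(≡1), b=11^0·(≡10) mod 11; (1|11)=+1, (10|11)=-1; (−1)^{2·0·5}·(+1)^0·(-1)^2 = +1.
v=2: v_2(a)=26, v_2(b)=10; units ≡ 3, 7 (mod 8); ε·ε+αω+βω = 1·1+26·0+10·1 ≡ 1  ⇒  (a,b)_2 = -1.
v=5: a=5^9·(≡1), b=5^3·(≡4) mod 5; (1|5)=+1, (4|5)=+1; (−1)^{9·3·2}·(+1)^3·(+1)^9 = +1.
v=37: a=37^3·(≡12), b=37^1·(≡26) mod 37; (12|37)=+1, (26|37)=+1; (−1)^{3·1·18}·(+1)^1·(+1)^3 = +1.
v=29: a=29^1·(≡16), b=29^1·(≡14) mod 29; (16|29)=+1, (14|29)=-1; (−1)^{1·1·14}·(+1)^1·(-1)^1 = -1.
(-41343081645, -7151545 / ℚ) ramifies at {2, 3, 29, 41, 47, ∞}: a division algebra.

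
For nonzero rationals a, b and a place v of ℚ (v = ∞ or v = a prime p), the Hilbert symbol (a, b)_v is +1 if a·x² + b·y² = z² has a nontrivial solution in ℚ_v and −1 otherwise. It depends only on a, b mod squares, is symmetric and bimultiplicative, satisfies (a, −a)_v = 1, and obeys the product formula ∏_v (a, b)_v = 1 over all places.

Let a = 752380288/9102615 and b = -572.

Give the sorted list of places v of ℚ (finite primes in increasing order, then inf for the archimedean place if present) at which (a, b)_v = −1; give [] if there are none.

[5, 13]

Mod squares: a ≡ 330, b ≡ -143. Check v ∈ {∞, 2, 3, 5, 11, 13, 17, 19, 41, 43}.
v=13: a=13^0·(≡5), b=13^1·(≡8) mod 13; (5|13)=-1, (8|13)=-1; (−1)^{0·1·6}·(-1)^1·(-1)^0 = -1.
v=41: a=41^-2·(≡10), b=41^0·(≡2) mod 41; (10|41)=+1, (2|41)=+1; (−1)^{-2·0·20}·(+1)^0·(+1)^-2 = +1.
v=5: a=5^-1·(≡1), b=5^0·(≡3) mod 5; (1|5)=+1, (3|5)=-1; (−1)^{-1·0·2}·(+1)^0·(-1)^-1 = -1.
v=2: v_2(a)=7, v_2(b)=2; units ≡ 5, 1 (mod 8); ε·ε+αω+βω = 0·0+7·0+2·1 ≡ 0  ⇒  (a,b)_2 = +1.
v=3: a=3^-1·(≡2), b=3^0·(≡1) mod 3; (2|3)=-1, (1|3)=+1; (−1)^{-1·0·1}·(-1)^0·(+1)^-1 = +1.
v=19: a=19^-2·(≡5), b=19^0·(≡17) mod 19; (5|19)=+1, (17|19)=+1; (−1)^{-2·0·9}·(+1)^0·(+1)^-2 = +1.
v=43: a=43^2·(≡32), b=43^0·(≡30) mod 43; (32|43)=-1, (30|43)=-1; (−1)^{2·0·21}·(-1)^0·(-1)^2 = +1.
v=11: a=11^1·(≡2), b=11^1·(≡3) mod 11; (2|11)=-1, (3|11)=+1; (−1)^{1·1·5}·(-1)^1·(+1)^1 = +1.
v=∞: 330 > 0 and -143 < 0  ⇒  (a,b)_∞ = +1.
v=17: a=17^2·(≡5), b=17^0·(≡6) mod 17; (5|17)=-1, (6|17)=-1; (−1)^{2·0·8}·(-1)^0·(-1)^2 = +1.
Ram(330, -143) = {5, 13}; no ℚ_5-point on the conic.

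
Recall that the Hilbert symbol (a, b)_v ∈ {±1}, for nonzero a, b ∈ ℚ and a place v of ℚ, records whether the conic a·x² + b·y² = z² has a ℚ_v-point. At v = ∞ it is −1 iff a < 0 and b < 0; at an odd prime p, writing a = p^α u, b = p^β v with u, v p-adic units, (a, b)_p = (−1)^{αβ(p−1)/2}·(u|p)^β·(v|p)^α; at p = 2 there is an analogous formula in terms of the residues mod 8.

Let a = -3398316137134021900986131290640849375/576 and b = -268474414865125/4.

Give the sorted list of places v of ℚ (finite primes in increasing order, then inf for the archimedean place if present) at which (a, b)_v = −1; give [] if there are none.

[7, 17, 29, 37, 43, inf]

(a, b) ≡ (-6974471, -260597845) mod (ℚ^×)²; places V = {2, 3, 5, 7, 13, 17, 29, 37, 41, 43, 47, ∞}.
(a,b)_17: α=3, u≡1; β=1, v≡12 (mod 17); (1|17)=+1, (12|17)=-1; sign (−1)^0·+1^1·-1^3 = -1.
(a,b)_47: α=3, u≡46; β=1, v≡16 (mod 47); (46|47)=-1, (16|47)=+1; sign (−1)^1·-1^1·+1^3 = +1.
(a,b)_13: α=2, u≡9; β=0, v≡3 (mod 13); (9|13)=+1, (3|13)=+1; sign (−1)^0·+1^0·+1^2 = +1.
(a,b)_3: α=-2, u≡1; β=0, v≡2 (mod 3); (1|3)=+1, (2|3)=-1; sign (−1)^0·+1^0·-1^-2 = +1.
(a,b)_2: α=-6, β=-2; u≡1, v≡3 (mod 8); ε(u)ε(v)=0·1, αω(v)=-6·1, βω(u)=-2·0; sum ≡ 0  ⇒  +1.
(a,b)_41: α=2, u≡33; β=1, v≡33 (mod 41); (33|41)=+1, (33|41)=+1; sign (−1)^0·+1^1·+1^2 = +1.
(a,b)_∞: sgn(-6974471)=−, sgn(-260597845)=−, so -1.
(a,b)_5: α=4, u≡1; β=3, v≡1 (mod 5); (1|5)=+1, (1|5)=+1; sign (−1)^0·+1^3·+1^4 = +1.
(a,b)_7: α=5, u≡3; β=2, v≡3 (mod 7); (3|7)=-1, (3|7)=-1; sign (−1)^0·-1^2·-1^5 = -1.
(a,b)_43: α=3, u≡33; β=1, v≡28 (mod 43); (33|43)=-1, (28|43)=-1; sign (−1)^1·-1^1·-1^3 = -1.
(a,b)_29: α=5, u≡2; β=2, v≡21 (mod 29); (2|29)=-1, (21|29)=-1; sign (−1)^0·-1^2·-1^5 = -1.
(a,b)_37: α=2, u≡15; β=1, v≡19 (mod 37); (15|37)=-1, (19|37)=-1; sign (−1)^0·-1^1·-1^2 = -1.
|Ram(-6974471, -260597845)| = 6, even; anisotropic at {7, 17, 29, 37, 43, ∞}.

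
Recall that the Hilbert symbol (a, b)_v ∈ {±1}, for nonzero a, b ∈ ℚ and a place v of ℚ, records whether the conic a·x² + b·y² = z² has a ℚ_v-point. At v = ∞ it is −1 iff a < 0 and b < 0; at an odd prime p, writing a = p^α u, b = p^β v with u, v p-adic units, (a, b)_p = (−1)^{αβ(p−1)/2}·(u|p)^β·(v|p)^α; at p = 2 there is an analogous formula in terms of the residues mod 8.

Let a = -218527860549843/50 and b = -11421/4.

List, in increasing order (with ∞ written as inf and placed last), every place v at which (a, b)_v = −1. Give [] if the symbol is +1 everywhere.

(a, b) ≡ (-41366, -141) mod (ℚ^×)²; places V = {2, 3, 5, 13, 37, 43, 47, ∞}.
(a,b)_5: α=-2, u≡1; β=0, v≡1 (mod 5); (1|5)=+1, (1|5)=+1; sign (−1)^0·+1^0·+1^-2 = +1.
(a,b)_2: α=-1, β=-2; u≡5, v≡3 (mod 8); ε(u)ε(v)=0·1, αω(v)=-1·1, βω(u)=-2·1; sum ≡ 1  ⇒  -1.
(a,b)_13: α=1, u≡10; β=0, v≡8 (mod 13); (10|13)=+1, (8|13)=-1; sign (−1)^0·+1^0·-1^1 = -1.
(a,b)_3: α=14, u≡1; β=5, v≡1 (mod 3); (1|3)=+1, (1|3)=+1; sign (−1)^0·+1^5·+1^14 = +1.
(a,b)_43: α=1, u≡42; β=0, v≡15 (mod 43); (42|43)=-1, (15|43)=+1; sign (−1)^0·-1^0·+1^1 = +1.
(a,b)_37: α=1, u≡20; β=0, v≡3 (mod 37); (20|37)=-1, (3|37)=+1; sign (−1)^0·-1^0·+1^1 = +1.
(a,b)_47: α=2, u≡33; β=1, v≡45 (mod 47); (33|47)=-1, (45|47)=-1; sign (−1)^0·-1^1·-1^2 = -1.
(a,b)_∞: sgn(-41366)=−, sgn(-141)=−, so -1.
|Ram(-41366, -141)| = 4, even; anisotropic at {2, 13, 47, ∞}.

[2, 13, 47, inf]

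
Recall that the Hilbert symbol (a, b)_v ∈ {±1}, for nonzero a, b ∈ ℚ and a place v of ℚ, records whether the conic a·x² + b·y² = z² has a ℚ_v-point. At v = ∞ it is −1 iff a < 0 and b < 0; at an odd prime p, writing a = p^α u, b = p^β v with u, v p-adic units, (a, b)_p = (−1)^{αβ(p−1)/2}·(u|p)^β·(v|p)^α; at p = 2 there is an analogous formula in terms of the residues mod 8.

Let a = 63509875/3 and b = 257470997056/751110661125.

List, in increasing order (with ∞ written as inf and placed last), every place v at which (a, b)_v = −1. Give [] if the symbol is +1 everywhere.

[3, 5, 13, 17]

Mod squares: a ≡ 62985, b ≡ 5. Check v ∈ {∞, 2, 3, 5, 7, 11, 13, 17, 19, 29, 41}.
v=29: a=29^0·(≡26), b=29^-2·(≡7) mod 29; (26|29)=-1, (7|29)=+1; (−1)^{0·-2·14}·(-1)^-2·(+1)^0 = +1.
v=19: a=19^1·(≡4), b=19^0·(≡1) mod 19; (4|19)=+1, (1|19)=+1; (−1)^{1·0·9}·(+1)^0·(+1)^1 = +1.
v=41: a=41^0·(≡32), b=41^2·(≡39) mod 41; (32|41)=+1, (39|41)=+1; (−1)^{0·2·20}·(+1)^2·(+1)^0 = +1.
v=5: a=5^3·(≡3), b=5^-3·(≡4) mod 5; (3|5)=-1, (4|5)=+1; (−1)^{3·-3·2}·(-1)^-3·(+1)^3 = -1.
v=∞: 62985 > 0 and 5 > 0  ⇒  (a,b)_∞ = +1.
v=11: a=11^2·(≡7), b=11^-2·(≡1) mod 11; (7|11)=-1, (1|11)=+1; (−1)^{2·-2·5}·(-1)^-2·(+1)^2 = +1.
v=3: a=3^-1·(≡1), b=3^-10·(≡2) mod 3; (1|3)=+1, (2|3)=-1; (−1)^{-1·-10·1}·(+1)^-10·(-1)^-1 = -1.
v=13: a=13^1·(≡9), b=13^2·(≡6) mod 13; (9|13)=+1, (6|13)=-1; (−1)^{1·2·6}·(+1)^2·(-1)^1 = -1.
v=7: a=7^0·(≡3), b=7^2·(≡5) mod 7; (3|7)=-1, (5|7)=-1; (−1)^{0·2·3}·(-1)^2·(-1)^0 = +1.
v=17: a=17^1·(≡2), b=17^2·(≡11) mod 17; (2|17)=+1, (11|17)=-1; (−1)^{1·2·8}·(+1)^2·(-1)^1 = -1.
v=2: v_2(a)=0, v_2(b)=6; units ≡ 1, 5 (mod 8); ε·ε+αω+βω = 0·0+0·1+6·0 ≡ 0  ⇒  (a,b)_2 = +1.
Ram(62985, 5) = {3, 5, 13, 17}; no ℚ_3-point on the conic.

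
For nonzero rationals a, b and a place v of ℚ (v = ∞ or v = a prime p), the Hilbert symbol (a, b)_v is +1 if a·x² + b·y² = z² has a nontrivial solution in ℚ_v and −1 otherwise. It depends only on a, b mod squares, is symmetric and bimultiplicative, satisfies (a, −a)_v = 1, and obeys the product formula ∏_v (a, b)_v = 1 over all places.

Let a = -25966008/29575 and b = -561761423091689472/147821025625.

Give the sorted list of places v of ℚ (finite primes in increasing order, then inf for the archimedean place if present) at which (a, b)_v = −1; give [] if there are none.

[3, 7, 37, inf]

(a, b) ≡ (-1554, -4218) mod (ℚ^×)²; places V = {2, 3, 5, 7, 13, 19, 37, ∞}.
(a,b)_2: α=3, β=11; u≡7, v≡3 (mod 8); ε(u)ε(v)=1·1, αω(v)=3·1, βω(u)=11·0; sum ≡ 0  ⇒  +1.
(a,b)_7: α=-1, u≡4; β=-2, v≡3 (mod 7); (4|7)=+1, (3|7)=-1; sign (−1)^0·+1^-2·-1^-1 = -1.
(a,b)_∞: sgn(-1554)=−, sgn(-4218)=−, so -1.
(a,b)_5: α=-2, u≡4; β=-4, v≡3 (mod 5); (4|5)=+1, (3|5)=-1; sign (−1)^0·+1^-4·-1^-2 = +1.
(a,b)_13: α=-2, u≡6; β=-6, v≡5 (mod 13); (6|13)=-1, (5|13)=-1; sign (−1)^0·-1^-6·-1^-2 = +1.
(a,b)_37: α=1, u≡15; β=3, v≡33 (mod 37); (15|37)=-1, (33|37)=+1; sign (−1)^0·-1^3·+1^1 = -1.
(a,b)_3: α=5, u≡1; β=7, v≡1 (mod 3); (1|3)=+1, (1|3)=+1; sign (−1)^1·+1^7·+1^5 = -1.
(a,b)_19: α=2, u≡4; β=5, v≡6 (mod 19); (4|19)=+1, (6|19)=+1; sign (−1)^0·+1^5·+1^2 = +1.
(-1554, -4218 / ℚ) ramifies at {3, 7, 37, ∞}: a division algebra.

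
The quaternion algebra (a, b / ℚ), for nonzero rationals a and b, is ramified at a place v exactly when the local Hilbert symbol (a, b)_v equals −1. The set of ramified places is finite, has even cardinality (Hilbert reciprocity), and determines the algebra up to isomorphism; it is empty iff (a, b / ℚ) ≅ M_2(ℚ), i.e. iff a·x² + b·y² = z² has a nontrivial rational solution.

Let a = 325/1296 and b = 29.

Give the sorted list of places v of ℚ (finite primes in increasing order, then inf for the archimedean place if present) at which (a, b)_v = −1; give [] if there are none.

[]

(a, b) ≡ (13, 29) mod (ℚ^×)²; places V = {2, 3, 5, 13, 29, ∞}.
(a,b)_2: α=-4, β=0; u≡5, v≡5 (mod 8); ε(u)ε(v)=0·0, αω(v)=-4·1, βω(u)=0·1; sum ≡ 0  ⇒  +1.
(a,b)_5: α=2, u≡3; β=0, v≡4 (mod 5); (3|5)=-1, (4|5)=+1; sign (−1)^0·-1^0·+1^2 = +1.
(a,b)_13: α=1, u≡10; β=0, v≡3 (mod 13); (10|13)=+1, (3|13)=+1; sign (−1)^0·+1^0·+1^1 = +1.
(a,b)_29: α=0, u≡9; β=1, v≡1 (mod 29); (9|29)=+1, (1|29)=+1; sign (−1)^0·+1^1·+1^0 = +1.
(a,b)_3: α=-4, u≡1; β=0, v≡2 (mod 3); (1|3)=+1, (2|3)=-1; sign (−1)^0·+1^0·-1^-4 = +1.
(a,b)_∞: sgn(13)=+, sgn(29)=+, so +1.
Every local symbol is +1, so the conic 13·x² + 29·y² = z² has ℚ_v-points for all v and hence a ℚ-point; (a, b / ℚ) ≅ M_2(ℚ).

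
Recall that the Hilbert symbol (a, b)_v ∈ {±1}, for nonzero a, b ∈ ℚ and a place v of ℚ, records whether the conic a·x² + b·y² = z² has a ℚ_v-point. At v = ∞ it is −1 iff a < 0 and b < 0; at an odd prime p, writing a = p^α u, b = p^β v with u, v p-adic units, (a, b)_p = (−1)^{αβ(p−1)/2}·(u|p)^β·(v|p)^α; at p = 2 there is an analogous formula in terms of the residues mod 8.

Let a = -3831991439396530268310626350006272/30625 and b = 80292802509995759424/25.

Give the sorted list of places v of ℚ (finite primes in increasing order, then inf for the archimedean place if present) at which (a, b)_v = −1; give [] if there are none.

(a, b) ≡ (-1329302, 35061) mod (ℚ^×)²; places V = {2, 3, 5, 7, 13, 29, 31, 41, 43, ∞}.
(a,b)_43: α=3, u≡30; β=2, v≡38 (mod 43); (30|43)=-1, (38|43)=+1; sign (−1)^0·-1^2·+1^3 = +1.
(a,b)_13: α=5, u≡1; β=3, v≡7 (mod 13); (1|13)=+1, (7|13)=-1; sign (−1)^0·+1^3·-1^5 = -1.
(a,b)_7: α=-2, u≡3; β=0, v≡5 (mod 7); (3|7)=-1, (5|7)=-1; sign (−1)^0·-1^0·-1^-2 = +1.
(a,b)_5: α=-4, u≡2; β=-2, v≡4 (mod 5); (2|5)=-1, (4|5)=+1; sign (−1)^0·-1^-2·+1^-4 = +1.
(a,b)_2: α=17, β=6; u≡5, v≡5 (mod 8); ε(u)ε(v)=0·0, αω(v)=17·1, βω(u)=6·1; sum ≡ 1  ⇒  -1.
(a,b)_3: α=6, u≡1; β=5, v≡2 (mod 3); (1|3)=+1, (2|3)=-1; sign (−1)^0·+1^5·-1^6 = +1.
(a,b)_31: α=2, u≡8; β=1, v≡6 (mod 31); (8|31)=+1, (6|31)=-1; sign (−1)^0·+1^1·-1^2 = +1.
(a,b)_29: α=5, u≡21; β=3, v≡22 (mod 29); (21|29)=-1, (22|29)=+1; sign (−1)^0·-1^3·+1^5 = -1.
(a,b)_∞: sgn(-1329302)=−, sgn(35061)=+, so +1.
(a,b)_41: α=3, u≡9; β=2, v≡35 (mod 41); (9|41)=+1, (35|41)=-1; sign (−1)^0·+1^2·-1^3 = -1.
Ram(-1329302, 35061) = {2, 13, 29, 41}; no ℚ_2-point on the conic.

[2, 13, 29, 41]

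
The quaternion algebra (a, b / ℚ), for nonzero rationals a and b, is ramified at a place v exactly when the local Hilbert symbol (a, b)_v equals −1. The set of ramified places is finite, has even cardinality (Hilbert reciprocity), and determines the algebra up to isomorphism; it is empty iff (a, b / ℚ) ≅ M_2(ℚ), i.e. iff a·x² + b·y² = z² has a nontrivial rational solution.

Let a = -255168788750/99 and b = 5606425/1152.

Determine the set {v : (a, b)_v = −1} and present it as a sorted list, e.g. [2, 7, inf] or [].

[2, 17, 19, 29, 31, 37]

(a, b) ≡ (-12440362, 448514) mod (ℚ^×)²; places V = {2, 3, 5, 11, 17, 19, 29, 31, 37, ∞}.
(a,b)_19: α=2, u≡12; β=1, v≡2 (mod 19); (12|19)=-1, (2|19)=-1; sign (−1)^0·-1^1·-1^2 = -1.
(a,b)_11: α=-1, u≡9; β=1, v≡7 (mod 11); (9|11)=+1, (7|11)=-1; sign (−1)^1·+1^1·-1^-1 = +1.
(a,b)_29: α=1, u≡15; β=1, v≡24 (mod 29); (15|29)=-1, (24|29)=+1; sign (−1)^0·-1^1·+1^1 = -1.
(a,b)_5: α=4, u≡2; β=2, v≡1 (mod 5); (2|5)=-1, (1|5)=+1; sign (−1)^0·-1^2·+1^4 = +1.
(a,b)_17: α=1, u≡13; β=0, v≡14 (mod 17); (13|17)=+1, (14|17)=-1; sign (−1)^0·+1^0·-1^1 = -1.
(a,b)_37: α=1, u≡12; β=1, v≡2 (mod 37); (12|37)=+1, (2|37)=-1; sign (−1)^0·+1^1·-1^1 = -1.
(a,b)_2: α=1, β=-7; u≡3, v≡1 (mod 8); ε(u)ε(v)=1·0, αω(v)=1·0, βω(u)=-7·1; sum ≡ 1  ⇒  -1.
(a,b)_∞: sgn(-12440362)=−, sgn(448514)=+, so +1.
(a,b)_31: α=1, u≡11; β=0, v≡15 (mod 31); (11|31)=-1, (15|31)=-1; sign (−1)^0·-1^0·-1^1 = -1.
(a,b)_3: α=-2, u≡2; β=-2, v≡2 (mod 3); (2|3)=-1, (2|3)=-1; sign (−1)^0·-1^-2·-1^-2 = +1.
|Ram(-12440362, 448514)| = 6, even; anisotropic at {2, 17, 19, 29, 31, 37}.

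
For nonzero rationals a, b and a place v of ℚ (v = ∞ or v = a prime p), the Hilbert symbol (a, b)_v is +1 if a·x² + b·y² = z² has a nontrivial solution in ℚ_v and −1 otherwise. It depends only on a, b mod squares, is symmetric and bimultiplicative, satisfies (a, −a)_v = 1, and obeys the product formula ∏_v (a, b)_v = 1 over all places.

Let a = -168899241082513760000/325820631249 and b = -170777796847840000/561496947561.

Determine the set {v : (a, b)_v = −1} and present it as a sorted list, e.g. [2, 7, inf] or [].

(a, b) ≡ (-22919, -12259) mod (ℚ^×)²; places V = {2, 3, 5, 7, 11, 13, 23, 29, 31, 41, 43, ∞}.
(a,b)_29: α=-2, u≡9; β=-4, v≡3 (mod 29); (9|29)=+1, (3|29)=-1; sign (−1)^0·+1^-4·-1^-2 = +1.
(a,b)_3: α=-18, u≡1; β=-8, v≡2 (mod 3); (1|3)=+1, (2|3)=-1; sign (−1)^0·+1^-8·-1^-18 = +1.
(a,b)_∞: sgn(-22919)=−, sgn(-12259)=−, so -1.
(a,b)_5: α=4, u≡1; β=4, v≡1 (mod 5); (1|5)=+1, (1|5)=+1; sign (−1)^0·+1^4·+1^4 = +1.
(a,b)_43: α=3, u≡5; β=2, v≡27 (mod 43); (5|43)=-1, (27|43)=-1; sign (−1)^0·-1^2·-1^3 = -1.
(a,b)_2: α=8, β=8; u≡1, v≡5 (mod 8); ε(u)ε(v)=0·0, αω(v)=8·1, βω(u)=8·0; sum ≡ 0  ⇒  +1.
(a,b)_23: α=2, u≡6; β=1, v≡11 (mod 23); (6|23)=+1, (11|23)=-1; sign (−1)^0·+1^1·-1^2 = +1.
(a,b)_31: α=2, u≡11; β=2, v≡24 (mod 31); (11|31)=-1, (24|31)=-1; sign (−1)^0·-1^2·-1^2 = +1.
(a,b)_11: α=0, u≡9; β=-2, v≡7 (mod 11); (9|11)=+1, (7|11)=-1; sign (−1)^0·+1^-2·-1^0 = +1.
(a,b)_41: α=1, u≡12; β=1, v≡3 (mod 41); (12|41)=-1, (3|41)=-1; sign (−1)^0·-1^1·-1^1 = +1.
(a,b)_13: α=1, u≡2; β=1, v≡11 (mod 13); (2|13)=-1, (11|13)=-1; sign (−1)^0·-1^1·-1^1 = +1.
(a,b)_7: α=2, u≡6; β=2, v≡6 (mod 7); (6|7)=-1, (6|7)=-1; sign (−1)^0·-1^2·-1^2 = +1.
|Ram(-22919, -12259)| = 2, even; anisotropic at {43, ∞}.

[43, inf]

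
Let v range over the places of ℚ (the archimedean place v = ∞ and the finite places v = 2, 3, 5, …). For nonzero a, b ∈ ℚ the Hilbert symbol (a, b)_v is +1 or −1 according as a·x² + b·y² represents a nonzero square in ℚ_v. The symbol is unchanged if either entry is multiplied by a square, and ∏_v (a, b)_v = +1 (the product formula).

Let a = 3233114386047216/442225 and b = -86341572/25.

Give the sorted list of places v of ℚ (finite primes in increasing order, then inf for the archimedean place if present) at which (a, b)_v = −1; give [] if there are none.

Mod squares: a ≡ 31, b ≡ -2398377. Check v ∈ {∞, 2, 3, 5, 7, 11, 17, 19, 31, 37, 41}.
v=11: a=11^2·(≡4), b=11^0·(≡8) mod 11; (4|11)=+1, (8|11)=-1; (−1)^{2·0·5}·(+1)^0·(-1)^2 = +1.
v=7: a=7^-2·(≡3), b=7^0·(≡3) mod 7; (3|7)=-1, (3|7)=-1; (−1)^{-2·0·3}·(-1)^0·(-1)^-2 = +1.
v=5: a=5^-2·(≡4), b=5^-2·(≡3) mod 5; (4|5)=+1, (3|5)=-1; (−1)^{-2·-2·2}·(+1)^-2·(-1)^-2 = +1.
v=41: a=41^2·(≡31), b=41^1·(≡39) mod 41; (31|41)=+1, (39|41)=+1; (−1)^{2·1·20}·(+1)^1·(+1)^2 = +1.
v=17: a=17^2·(≡6), b=17^1·(≡9) mod 17; (6|17)=-1, (9|17)=+1; (−1)^{2·1·8}·(-1)^1·(+1)^2 = -1.
v=19: a=19^-2·(≡14), b=19^0·(≡15) mod 19; (14|19)=-1, (15|19)=-1; (−1)^{-2·0·9}·(-1)^0·(-1)^-2 = +1.
v=37: a=37^2·(≡23), b=37^1·(≡28) mod 37; (23|37)=-1, (28|37)=+1; (−1)^{2·1·18}·(-1)^1·(+1)^2 = -1.
v=∞: 31 > 0 and -2398377 < 0  ⇒  (a,b)_∞ = +1.
v=2: v_2(a)=4, v_2(b)=2; units ≡ 7, 7 (mod 8); ε·ε+αω+βω = 1·1+4·0+2·0 ≡ 1  ⇒  (a,b)_2 = -1.
v=31: a=31^1·(≡10), b=31^1·(≡8) mod 31; (10|31)=+1, (8|31)=+1; (−1)^{1·1·15}·(+1)^1·(+1)^1 = -1.
v=3: a=3^4·(≡1), b=3^3·(≡2) mod 3; (1|3)=+1, (2|3)=-1; (−1)^{4·3·1}·(+1)^3·(-1)^4 = +1.
(31, -2398377 / ℚ) ramifies at {2, 17, 31, 37}: a division algebra.

[2, 17, 31, 37]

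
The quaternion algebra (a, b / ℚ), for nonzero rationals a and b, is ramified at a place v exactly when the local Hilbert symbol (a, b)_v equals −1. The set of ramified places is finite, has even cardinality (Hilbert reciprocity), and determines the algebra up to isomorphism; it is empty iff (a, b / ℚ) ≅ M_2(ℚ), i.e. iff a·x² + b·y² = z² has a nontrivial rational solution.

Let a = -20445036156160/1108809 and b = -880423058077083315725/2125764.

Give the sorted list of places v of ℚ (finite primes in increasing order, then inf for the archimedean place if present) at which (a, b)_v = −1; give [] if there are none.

(a, b) ≡ (-7285, -2021) mod (ℚ^×)²; places V = {2, 3, 5, 7, 11, 13, 31, 43, 47, ∞}.
(a,b)_7: α=2, u≡1; β=4, v≡2 (mod 7); (1|7)=+1, (2|7)=+1; sign (−1)^0·+1^4·+1^2 = +1.
(a,b)_47: α=1, u≡5; β=3, v≡9 (mod 47); (5|47)=-1, (9|47)=+1; sign (−1)^1·-1^3·+1^1 = +1.
(a,b)_∞: sgn(-7285)=−, sgn(-2021)=−, so -1.
(a,b)_3: α=-8, u≡2; β=-12, v≡1 (mod 3); (2|3)=-1, (1|3)=+1; sign (−1)^0·-1^-12·+1^-8 = +1.
(a,b)_2: α=8, β=-2; u≡3, v≡3 (mod 8); ε(u)ε(v)=1·1, αω(v)=8·1, βω(u)=-2·1; sum ≡ 1  ⇒  -1.
(a,b)_11: α=2, u≡6; β=0, v≡5 (mod 11); (6|11)=-1, (5|11)=+1; sign (−1)^0·-1^0·+1^2 = +1.
(a,b)_5: α=1, u≡2; β=2, v≡4 (mod 5); (2|5)=-1, (4|5)=+1; sign (−1)^0·-1^2·+1^1 = +1.
(a,b)_13: α=-2, u≡11; β=0, v≡11 (mod 13); (11|13)=-1, (11|13)=-1; sign (−1)^0·-1^0·-1^-2 = +1.
(a,b)_31: α=1, u≡24; β=2, v≡25 (mod 31); (24|31)=-1, (25|31)=+1; sign (−1)^0·-1^2·+1^1 = +1.
(a,b)_43: α=2, u≡11; β=5, v≡8 (mod 43); (11|43)=+1, (8|43)=-1; sign (−1)^0·+1^5·-1^2 = +1.
|Ram(-7285, -2021)| = 2, even; anisotropic at {2, ∞}.

[2, inf]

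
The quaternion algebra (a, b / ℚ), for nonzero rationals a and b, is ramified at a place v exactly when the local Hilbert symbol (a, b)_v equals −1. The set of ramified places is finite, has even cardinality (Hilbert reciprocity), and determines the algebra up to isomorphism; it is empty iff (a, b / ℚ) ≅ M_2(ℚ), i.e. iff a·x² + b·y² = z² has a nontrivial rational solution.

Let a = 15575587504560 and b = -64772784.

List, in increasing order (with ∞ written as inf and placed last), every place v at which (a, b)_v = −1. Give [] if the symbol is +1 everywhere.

[23, 41]

Mod squares: a ≡ 13515, b ≡ -49979. Check v ∈ {∞, 2, 3, 5, 17, 23, 41, 53}.
v=5: a=5^1·(≡2), b=5^0·(≡1) mod 5; (2|5)=-1, (1|5)=+1; (−1)^{1·0·2}·(-1)^0·(+1)^1 = +1.
v=41: a=41^2·(≡24), b=41^1·(≡29) mod 41; (24|41)=-1, (29|41)=-1; (−1)^{2·1·20}·(-1)^1·(-1)^2 = -1.
v=53: a=53^1·(≡4), b=53^1·(≡52) mod 53; (4|53)=+1, (52|53)=+1; (−1)^{1·1·26}·(+1)^1·(+1)^1 = +1.
v=17: a=17^1·(≡13), b=17^0·(≡4) mod 17; (13|17)=+1, (4|17)=+1; (−1)^{1·0·8}·(+1)^0·(+1)^1 = +1.
v=∞: 13515 > 0 and -49979 < 0  ⇒  (a,b)_∞ = +1.
v=2: v_2(a)=4, v_2(b)=4; units ≡ 3, 5 (mod 8); ε·ε+αω+βω = 1·0+4·1+4·1 ≡ 0  ⇒  (a,b)_2 = +1.
v=3: a=3^5·(≡2), b=3^4·(≡1) mod 3; (2|3)=-1, (1|3)=+1; (−1)^{5·4·1}·(-1)^4·(+1)^5 = +1.
v=23: a=23^2·(≡17), b=23^1·(≡4) mod 23; (17|23)=-1, (4|23)=+1; (−1)^{2·1·11}·(-1)^1·(+1)^2 = -1.
|Ram(13515, -49979)| = 2, even; anisotropic at {23, 41}.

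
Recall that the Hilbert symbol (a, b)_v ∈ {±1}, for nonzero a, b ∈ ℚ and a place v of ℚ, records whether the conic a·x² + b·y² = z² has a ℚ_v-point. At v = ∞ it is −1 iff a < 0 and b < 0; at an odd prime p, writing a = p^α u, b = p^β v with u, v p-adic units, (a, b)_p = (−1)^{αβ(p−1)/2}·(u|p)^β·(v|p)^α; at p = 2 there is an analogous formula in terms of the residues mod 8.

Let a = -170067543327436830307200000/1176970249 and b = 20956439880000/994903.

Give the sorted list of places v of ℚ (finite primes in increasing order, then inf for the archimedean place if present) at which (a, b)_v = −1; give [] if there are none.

(a, b) ≡ (-1955, 125419) mod (ℚ^×)²; places V = {2, 3, 5, 7, 13, 17, 19, 23, 29, 41, ∞}.
(a,b)_∞: sgn(-1955)=−, sgn(125419)=+, so +1.
(a,b)_2: α=10, β=6; u≡5, v≡3 (mod 8); ε(u)ε(v)=0·1, αω(v)=10·1, βω(u)=6·1; sum ≡ 0  ⇒  +1.
(a,b)_41: α=2, u≡26; β=1, v≡4 (mod 41); (26|41)=-1, (4|41)=+1; sign (−1)^0·-1^1·+1^2 = -1.
(a,b)_23: α=3, u≡5; β=1, v≡9 (mod 23); (5|23)=-1, (9|23)=+1; sign (−1)^1·-1^1·+1^3 = +1.
(a,b)_7: α=-2, u≡3; β=-1, v≡2 (mod 7); (3|7)=-1, (2|7)=+1; sign (−1)^0·-1^-1·+1^-2 = -1.
(a,b)_3: α=2, u≡1; β=4, v≡1 (mod 3); (1|3)=+1, (1|3)=+1; sign (−1)^0·+1^4·+1^2 = +1.
(a,b)_29: α=-2, u≡26; β=-2, v≡24 (mod 29); (26|29)=-1, (24|29)=+1; sign (−1)^0·-1^-2·+1^-2 = +1.
(a,b)_19: α=8, u≡15; β=3, v≡12 (mod 19); (15|19)=-1, (12|19)=-1; sign (−1)^0·-1^3·-1^8 = -1.
(a,b)_17: α=1, u≡9; β=0, v≡10 (mod 17); (9|17)=+1, (10|17)=-1; sign (−1)^0·+1^0·-1^1 = -1.
(a,b)_13: α=-4, u≡6; β=-2, v≡6 (mod 13); (6|13)=-1, (6|13)=-1; sign (−1)^0·-1^-2·-1^-4 = +1.
(a,b)_5: α=5, u≡4; β=4, v≡1 (mod 5); (4|5)=+1, (1|5)=+1; sign (−1)^0·+1^4·+1^5 = +1.
|Ram(-1955, 125419)| = 4, even; anisotropic at {7, 17, 19, 41}.

[7, 17, 19, 41]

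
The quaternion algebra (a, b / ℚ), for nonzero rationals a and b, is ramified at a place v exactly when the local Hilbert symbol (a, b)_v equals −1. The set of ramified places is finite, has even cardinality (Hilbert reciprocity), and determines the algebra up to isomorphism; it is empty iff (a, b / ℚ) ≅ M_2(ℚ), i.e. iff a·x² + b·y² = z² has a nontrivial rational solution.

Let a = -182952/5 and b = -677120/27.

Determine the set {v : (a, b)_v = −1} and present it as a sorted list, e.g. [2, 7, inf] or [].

[7, inf]

Mod squares: a ≡ -210, b ≡ -15. Check v ∈ {∞, 2, 3, 5, 7, 11, 23}.
v=7: a=7^1·(≡6), b=7^0·(≡3) mod 7; (6|7)=-1, (3|7)=-1; (−1)^{1·0·3}·(-1)^0·(-1)^1 = -1.
v=5: a=5^-1·(≡3), b=5^1·(≡3) mod 5; (3|5)=-1, (3|5)=-1; (−1)^{-1·1·2}·(-1)^1·(-1)^-1 = +1.
v=3: a=3^3·(≡2), b=3^-3·(≡1) mod 3; (2|3)=-1, (1|3)=+1; (−1)^{3·-3·1}·(-1)^-3·(+1)^3 = +1.
v=23: a=23^0·(≡21), b=23^2·(≡2) mod 23; (21|23)=-1, (2|23)=+1; (−1)^{0·2·11}·(-1)^2·(+1)^0 = +1.
v=2: v_2(a)=3, v_2(b)=8; units ≡ 7, 1 (mod 8); ε·ε+αω+βω = 1·0+3·0+8·0 ≡ 0  ⇒  (a,b)_2 = +1.
v=11: a=11^2·(≡10), b=11^0·(≡8) mod 11; (10|11)=-1, (8|11)=-1; (−1)^{2·0·5}·(-1)^0·(-1)^2 = +1.
v=∞: -210 < 0 and -15 < 0  ⇒  (a,b)_∞ = -1.
Ram(-210, -15) = {7, ∞}; no ℚ_7-point on the conic.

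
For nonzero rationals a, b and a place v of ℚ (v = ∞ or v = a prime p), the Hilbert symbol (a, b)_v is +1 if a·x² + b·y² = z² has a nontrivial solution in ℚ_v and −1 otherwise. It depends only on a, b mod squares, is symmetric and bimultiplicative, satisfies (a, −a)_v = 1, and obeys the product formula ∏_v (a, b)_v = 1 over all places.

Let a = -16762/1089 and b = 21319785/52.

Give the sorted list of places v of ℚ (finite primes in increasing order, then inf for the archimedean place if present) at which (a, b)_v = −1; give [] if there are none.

(a, b) ≡ (-58, 32045) mod (ℚ^×)²; places V = {2, 3, 5, 11, 13, 17, 29, 31, ∞}.
(a,b)_5: α=0, u≡2; β=1, v≡1 (mod 5); (2|5)=-1, (1|5)=+1; sign (−1)^0·-1^1·+1^0 = -1.
(a,b)_2: α=1, β=-2; u≡3, v≡5 (mod 8); ε(u)ε(v)=1·0, αω(v)=1·1, βω(u)=-2·1; sum ≡ 1  ⇒  -1.
(a,b)_11: α=-2, u≡10; β=0, v≡10 (mod 11); (10|11)=-1, (10|11)=-1; sign (−1)^0·-1^0·-1^-2 = +1.
(a,b)_31: α=0, u≡10; β=2, v≡29 (mod 31); (10|31)=+1, (29|31)=-1; sign (−1)^0·+1^2·-1^0 = +1.
(a,b)_29: α=1, u≡11; β=1, v≡12 (mod 29); (11|29)=-1, (12|29)=-1; sign (−1)^0·-1^1·-1^1 = +1.
(a,b)_17: α=2, u≡10; β=1, v≡15 (mod 17); (10|17)=-1, (15|17)=+1; sign (−1)^0·-1^1·+1^2 = -1.
(a,b)_13: α=0, u≡6; β=-1, v≡8 (mod 13); (6|13)=-1, (8|13)=-1; sign (−1)^0·-1^-1·-1^0 = -1.
(a,b)_∞: sgn(-58)=−, sgn(32045)=+, so +1.
(a,b)_3: α=-2, u≡2; β=2, v≡2 (mod 3); (2|3)=-1, (2|3)=-1; sign (−1)^0·-1^2·-1^-2 = +1.
|Ram(-58, 32045)| = 4, even; anisotropic at {2, 5, 13, 17}.

[2, 5, 13, 17]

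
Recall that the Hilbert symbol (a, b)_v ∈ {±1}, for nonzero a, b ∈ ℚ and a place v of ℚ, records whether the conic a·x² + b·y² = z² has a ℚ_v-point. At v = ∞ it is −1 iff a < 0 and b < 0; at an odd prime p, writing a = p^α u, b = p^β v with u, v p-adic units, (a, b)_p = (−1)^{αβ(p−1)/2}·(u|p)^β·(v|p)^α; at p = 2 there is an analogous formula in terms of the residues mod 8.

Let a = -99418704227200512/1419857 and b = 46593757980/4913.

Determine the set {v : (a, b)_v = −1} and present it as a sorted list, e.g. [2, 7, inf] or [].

Mod squares: a ≡ -7854, b ≡ 935. Check v ∈ {∞, 2, 3, 5, 7, 11, 17}.
v=7: a=7^7·(≡6), b=7^4·(≡1) mod 7; (6|7)=-1, (1|7)=+1; (−1)^{7·4·3}·(-1)^4·(+1)^7 = +1.
v=∞: -7854 < 0 and 935 > 0  ⇒  (a,b)_∞ = +1.
v=2: v_2(a)=9, v_2(b)=2; units ≡ 1, 7 (mod 8); ε·ε+αω+βω = 0·1+9·0+2·0 ≡ 0  ⇒  (a,b)_2 = +1.
v=11: a=11^3·(≡9), b=11^3·(≡10) mod 11; (9|11)=+1, (10|11)=-1; (−1)^{3·3·5}·(+1)^3·(-1)^3 = +1.
v=17: a=17^-5·(≡10), b=17^-3·(≡16) mod 17; (10|17)=-1, (16|17)=+1; (−1)^{-5·-3·8}·(-1)^-3·(+1)^-5 = -1.
v=5: a=5^0·(≡4), b=5^1·(≡2) mod 5; (4|5)=+1, (2|5)=-1; (−1)^{0·1·2}·(+1)^1·(-1)^0 = +1.
v=3: a=3^11·(≡1), b=3^6·(≡2) mod 3; (1|3)=+1, (2|3)=-1; (−1)^{11·6·1}·(+1)^6·(-1)^11 = -1.
|Ram(-7854, 935)| = 2, even; anisotropic at {3, 17}.

[3, 17]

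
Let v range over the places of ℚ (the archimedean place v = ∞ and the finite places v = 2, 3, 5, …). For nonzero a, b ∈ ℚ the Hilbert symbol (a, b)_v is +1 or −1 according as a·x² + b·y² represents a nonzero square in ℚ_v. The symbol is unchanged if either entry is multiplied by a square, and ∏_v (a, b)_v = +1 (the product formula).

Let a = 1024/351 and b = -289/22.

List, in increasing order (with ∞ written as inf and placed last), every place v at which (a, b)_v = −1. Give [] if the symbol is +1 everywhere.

Mod squares: a ≡ 39, b ≡ -22. Check v ∈ {∞, 2, 3, 11, 13, 17}.
v=2: v_2(a)=10, v_2(b)=-1; units ≡ 7, 5 (mod 8); ε·ε+αω+βω = 1·0+10·1+-1·0 ≡ 0  ⇒  (a,b)_2 = +1.
v=13: a=13^-1·(≡10), b=13^0·(≡4) mod 13; (10|13)=+1, (4|13)=+1; (−1)^{-1·0·6}·(+1)^0·(+1)^-1 = +1.
v=11: a=11^0·(≡10), b=11^-1·(≡4) mod 11; (10|11)=-1, (4|11)=+1; (−1)^{0·-1·5}·(-1)^-1·(+1)^0 = -1.
v=17: a=17^0·(≡5), b=17^2·(≡10) mod 17; (5|17)=-1, (10|17)=-1; (−1)^{0·2·8}·(-1)^2·(-1)^0 = +1.
v=3: a=3^-3·(≡1), b=3^0·(≡2) mod 3; (1|3)=+1, (2|3)=-1; (−1)^{-3·0·1}·(+1)^0·(-1)^-3 = -1.
v=∞: 39 > 0 and -22 < 0  ⇒  (a,b)_∞ = +1.
(39, -22 / ℚ) ramifies at {3, 11}: a division algebra.

[3, 11]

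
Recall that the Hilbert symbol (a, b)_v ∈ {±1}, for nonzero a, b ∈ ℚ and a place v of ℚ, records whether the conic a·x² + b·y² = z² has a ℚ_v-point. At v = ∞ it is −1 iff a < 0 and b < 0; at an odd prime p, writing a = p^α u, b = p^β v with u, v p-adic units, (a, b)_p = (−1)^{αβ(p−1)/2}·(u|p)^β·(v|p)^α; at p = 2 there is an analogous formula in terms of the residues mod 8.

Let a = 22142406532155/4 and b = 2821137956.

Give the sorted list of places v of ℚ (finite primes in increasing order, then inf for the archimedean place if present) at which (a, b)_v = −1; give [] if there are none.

[3, 7, 13, 23]

(a, b) ≡ (195, 161) mod (ℚ^×)²; places V = {2, 3, 5, 7, 13, 23, ∞}.
(a,b)_5: α=1, u≡4; β=0, v≡1 (mod 5); (4|5)=+1, (1|5)=+1; sign (−1)^0·+1^0·+1^1 = +1.
(a,b)_13: α=3, u≡7; β=2, v≡6 (mod 13); (7|13)=-1, (6|13)=-1; sign (−1)^0·-1^2·-1^3 = -1.
(a,b)_3: α=1, u≡2; β=0, v≡2 (mod 3); (2|3)=-1, (2|3)=-1; sign (−1)^0·-1^0·-1^1 = -1.
(a,b)_2: α=-2, β=2; u≡3, v≡1 (mod 8); ε(u)ε(v)=1·0, αω(v)=-2·0, βω(u)=2·1; sum ≡ 0  ⇒  +1.
(a,b)_23: α=4, u≡14; β=3, v≡5 (mod 23); (14|23)=-1, (5|23)=-1; sign (−1)^0·-1^3·-1^4 = -1.
(a,b)_7: α=4, u≡3; β=3, v≡4 (mod 7); (3|7)=-1, (4|7)=+1; sign (−1)^0·-1^3·+1^4 = -1.
(a,b)_∞: sgn(195)=+, sgn(161)=+, so +1.
(195, 161 / ℚ) ramifies at {3, 7, 13, 23}: a division algebra.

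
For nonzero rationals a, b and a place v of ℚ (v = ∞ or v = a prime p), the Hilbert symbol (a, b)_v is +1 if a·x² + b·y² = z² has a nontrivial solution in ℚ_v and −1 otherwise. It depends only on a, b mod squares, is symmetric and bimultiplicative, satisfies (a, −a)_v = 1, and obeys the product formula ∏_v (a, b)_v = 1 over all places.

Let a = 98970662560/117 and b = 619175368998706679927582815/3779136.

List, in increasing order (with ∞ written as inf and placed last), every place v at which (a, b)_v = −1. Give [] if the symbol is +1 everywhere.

[5, 17]

(a, b) ≡ (130, 1615) mod (ℚ^×)²; places V = {2, 3, 5, 7, 11, 13, 17, 19, ∞}.
(a,b)_11: α=2, u≡1; β=6, v≡4 (mod 11); (1|11)=+1, (4|11)=+1; sign (−1)^0·+1^6·+1^2 = +1.
(a,b)_∞: sgn(130)=+, sgn(1615)=+, so +1.
(a,b)_19: α=2, u≡17; β=5, v≡11 (mod 19); (17|19)=+1, (11|19)=+1; sign (−1)^0·+1^5·+1^2 = +1.
(a,b)_5: α=1, u≡1; β=1, v≡3 (mod 5); (1|5)=+1, (3|5)=-1; sign (−1)^0·+1^1·-1^1 = -1.
(a,b)_3: α=-2, u≡1; β=-10, v≡1 (mod 3); (1|3)=+1, (1|3)=+1; sign (−1)^0·+1^-10·+1^-2 = +1.
(a,b)_2: α=5, β=-6; u≡1, v≡7 (mod 8); ε(u)ε(v)=0·1, αω(v)=5·0, βω(u)=-6·0; sum ≡ 0  ⇒  +1.
(a,b)_17: α=2, u≡5; β=5, v≡3 (mod 17); (5|17)=-1, (3|17)=-1; sign (−1)^0·-1^5·-1^2 = -1.
(a,b)_7: α=2, u≡1; β=6, v≡3 (mod 7); (1|7)=+1, (3|7)=-1; sign (−1)^0·+1^6·-1^2 = +1.
(a,b)_13: α=-1, u≡9; β=2, v≡10 (mod 13); (9|13)=+1, (10|13)=+1; sign (−1)^0·+1^2·+1^-1 = +1.
(130, 1615 / ℚ) ramifies at {5, 17}: a division algebra.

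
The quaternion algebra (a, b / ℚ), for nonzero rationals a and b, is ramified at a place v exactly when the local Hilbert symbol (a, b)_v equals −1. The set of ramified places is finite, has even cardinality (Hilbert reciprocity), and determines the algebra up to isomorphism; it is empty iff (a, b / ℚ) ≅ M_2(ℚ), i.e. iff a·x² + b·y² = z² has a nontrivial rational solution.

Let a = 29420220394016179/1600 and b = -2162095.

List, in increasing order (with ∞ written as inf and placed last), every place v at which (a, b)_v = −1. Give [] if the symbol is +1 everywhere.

(a, b) ≡ (19, -2162095) mod (ℚ^×)²; places V = {2, 5, 7, 13, 19, 29, 31, 37, ∞}.
(a,b)_∞: sgn(19)=+, sgn(-2162095)=−, so +1.
(a,b)_19: α=1, u≡16; β=0, v≡10 (mod 19); (16|19)=+1, (10|19)=-1; sign (−1)^0·+1^0·-1^1 = -1.
(a,b)_5: α=-2, u≡1; β=1, v≡1 (mod 5); (1|5)=+1, (1|5)=+1; sign (−1)^0·+1^1·+1^-2 = +1.
(a,b)_7: α=2, u≡3; β=0, v≡2 (mod 7); (3|7)=-1, (2|7)=+1; sign (−1)^0·-1^0·+1^2 = +1.
(a,b)_37: α=2, u≡17; β=1, v≡25 (mod 37); (17|37)=-1, (25|37)=+1; sign (−1)^0·-1^1·+1^2 = -1.
(a,b)_13: α=4, u≡11; β=1, v≡7 (mod 13); (11|13)=-1, (7|13)=-1; sign (−1)^0·-1^1·-1^4 = -1.
(a,b)_29: α=2, u≡12; β=1, v≡4 (mod 29); (12|29)=-1, (4|29)=+1; sign (−1)^0·-1^1·+1^2 = -1.
(a,b)_2: α=-6, β=0; u≡3, v≡1 (mod 8); ε(u)ε(v)=1·0, αω(v)=-6·0, βω(u)=0·1; sum ≡ 0  ⇒  +1.
(a,b)_31: α=2, u≡4; β=1, v≡5 (mod 31); (4|31)=+1, (5|31)=+1; sign (−1)^0·+1^1·+1^2 = +1.
Ram(19, -2162095) = {13, 19, 29, 37}; no ℚ_13-point on the conic.

[13, 19, 29, 37]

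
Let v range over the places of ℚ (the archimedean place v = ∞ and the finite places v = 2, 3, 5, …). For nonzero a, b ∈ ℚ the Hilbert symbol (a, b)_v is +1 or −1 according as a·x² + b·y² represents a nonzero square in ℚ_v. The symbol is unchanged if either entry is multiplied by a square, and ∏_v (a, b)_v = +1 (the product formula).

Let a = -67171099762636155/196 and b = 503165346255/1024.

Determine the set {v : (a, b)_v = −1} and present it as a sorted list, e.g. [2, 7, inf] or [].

[3, 19]

Mod squares: a ≡ -195, b ≡ 312455. Check v ∈ {∞, 2, 3, 5, 7, 11, 13, 19, 23, 47}.
v=23: a=23^2·(≡13), b=23^1·(≡20) mod 23; (13|23)=+1, (20|23)=-1; (−1)^{2·1·11}·(+1)^1·(-1)^2 = +1.
v=2: v_2(a)=-2, v_2(b)=-10; units ≡ 5, 7 (mod 8); ε·ε+αω+βω = 0·1+-2·0+-10·1 ≡ 0  ⇒  (a,b)_2 = +1.
v=∞: -195 < 0 and 312455 > 0  ⇒  (a,b)_∞ = +1.
v=19: a=19^2·(≡14), b=19^1·(≡15) mod 19; (14|19)=-1, (15|19)=-1; (−1)^{2·1·9}·(-1)^1·(-1)^2 = -1.
v=3: a=3^7·(≡1), b=3^6·(≡2) mod 3; (1|3)=+1, (2|3)=-1; (−1)^{7·6·1}·(+1)^6·(-1)^7 = -1.
v=11: a=11^4·(≡3), b=11^1·(≡4) mod 11; (3|11)=+1, (4|11)=+1; (−1)^{4·1·5}·(+1)^1·(+1)^4 = +1.
v=13: a=13^3·(≡6), b=13^1·(≡8) mod 13; (6|13)=-1, (8|13)=-1; (−1)^{3·1·6}·(-1)^1·(-1)^3 = +1.
v=5: a=5^1·(≡4), b=5^1·(≡4) mod 5; (4|5)=+1, (4|5)=+1; (−1)^{1·1·2}·(+1)^1·(+1)^1 = +1.
v=47: a=47^0·(≡45), b=47^2·(≡40) mod 47; (45|47)=-1, (40|47)=-1; (−1)^{0·2·23}·(-1)^2·(-1)^0 = +1.
v=7: a=7^-2·(≡2), b=7^0·(≡6) mod 7; (2|7)=+1, (6|7)=-1; (−1)^{-2·0·3}·(+1)^0·(-1)^-2 = +1.
|Ram(-195, 312455)| = 2, even; anisotropic at {3, 19}.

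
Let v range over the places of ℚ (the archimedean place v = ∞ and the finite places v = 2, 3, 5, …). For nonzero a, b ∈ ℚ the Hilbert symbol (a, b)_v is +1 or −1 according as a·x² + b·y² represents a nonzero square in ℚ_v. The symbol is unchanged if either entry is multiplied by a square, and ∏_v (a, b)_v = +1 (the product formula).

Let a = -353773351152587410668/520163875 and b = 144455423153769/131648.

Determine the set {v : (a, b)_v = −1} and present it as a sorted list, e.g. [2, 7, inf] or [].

[5, 7, 13, 31]

(a, b) ≡ (-239785, 1390753) mod (ℚ^×)²; places V = {2, 3, 5, 7, 11, 13, 17, 23, 29, 31, ∞}.
(a,b)_5: α=-3, u≡2; β=0, v≡3 (mod 5); (2|5)=-1, (3|5)=-1; sign (−1)^0·-1^0·-1^-3 = -1.
(a,b)_17: α=-3, u≡14; β=-1, v≡5 (mod 17); (14|17)=-1, (5|17)=-1; sign (−1)^0·-1^-1·-1^-3 = +1.
(a,b)_13: α=3, u≡7; β=1, v≡9 (mod 13); (7|13)=-1, (9|13)=+1; sign (−1)^0·-1^1·+1^3 = -1.
(a,b)_∞: sgn(-239785)=−, sgn(1390753)=+, so +1.
(a,b)_3: α=8, u≡2; β=4, v≡1 (mod 3); (2|3)=-1, (1|3)=+1; sign (−1)^0·-1^4·+1^8 = +1.
(a,b)_7: α=-1, u≡3; β=3, v≡6 (mod 7); (3|7)=-1, (6|7)=-1; sign (−1)^1·-1^3·-1^-1 = -1.
(a,b)_2: α=2, β=-6; u≡7, v≡1 (mod 8); ε(u)ε(v)=1·0, αω(v)=2·0, βω(u)=-6·0; sum ≡ 0  ⇒  +1.
(a,b)_11: α=-2, u≡4; β=-2, v≡9 (mod 11); (4|11)=+1, (9|11)=+1; sign (−1)^0·+1^-2·+1^-2 = +1.
(a,b)_31: α=1, u≡27; β=1, v≡24 (mod 31); (27|31)=-1, (24|31)=-1; sign (−1)^1·-1^1·-1^1 = -1.
(a,b)_23: α=4, u≡4; β=2, v≡4 (mod 23); (4|23)=+1, (4|23)=+1; sign (−1)^0·+1^2·+1^4 = +1.
(a,b)_29: α=4, u≡1; β=3, v≡9 (mod 29); (1|29)=+1, (9|29)=+1; sign (−1)^0·+1^3·+1^4 = +1.
(-239785, 1390753 / ℚ) ramifies at {5, 7, 13, 31}: a division algebra.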